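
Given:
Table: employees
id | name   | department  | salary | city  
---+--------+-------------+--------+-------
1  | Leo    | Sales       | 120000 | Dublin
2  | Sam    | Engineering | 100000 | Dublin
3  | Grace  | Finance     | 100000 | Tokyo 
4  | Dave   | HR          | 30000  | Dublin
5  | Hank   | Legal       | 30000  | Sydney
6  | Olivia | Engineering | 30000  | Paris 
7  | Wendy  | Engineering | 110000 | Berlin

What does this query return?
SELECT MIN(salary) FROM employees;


Salaries: 120000, 100000, 100000, 30000, 30000, 30000, 110000
MIN = 30000

30000


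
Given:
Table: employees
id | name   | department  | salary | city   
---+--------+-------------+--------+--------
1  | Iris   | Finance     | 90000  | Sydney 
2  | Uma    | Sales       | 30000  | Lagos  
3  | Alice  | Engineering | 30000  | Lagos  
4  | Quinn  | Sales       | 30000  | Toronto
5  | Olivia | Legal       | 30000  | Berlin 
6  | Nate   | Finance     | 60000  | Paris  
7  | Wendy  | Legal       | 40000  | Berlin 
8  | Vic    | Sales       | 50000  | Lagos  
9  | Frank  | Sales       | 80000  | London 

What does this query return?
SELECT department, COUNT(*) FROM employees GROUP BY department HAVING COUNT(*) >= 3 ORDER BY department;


Groups with count >= 3:
  Sales: 4 -> PASS
  Engineering: 1 -> filtered out
  Finance: 2 -> filtered out
  Legal: 2 -> filtered out


1 groups:
Sales, 4


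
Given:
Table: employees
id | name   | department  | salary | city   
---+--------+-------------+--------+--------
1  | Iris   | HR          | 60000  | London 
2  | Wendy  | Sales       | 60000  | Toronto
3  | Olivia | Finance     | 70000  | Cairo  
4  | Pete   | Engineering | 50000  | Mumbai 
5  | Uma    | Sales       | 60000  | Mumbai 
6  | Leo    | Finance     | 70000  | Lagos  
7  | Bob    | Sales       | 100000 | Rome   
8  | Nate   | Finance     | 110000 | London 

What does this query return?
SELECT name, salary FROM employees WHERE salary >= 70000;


Filtering: salary >= 70000
Matching: 4 rows

4 rows:
Olivia, 70000
Leo, 70000
Bob, 100000
Nate, 110000


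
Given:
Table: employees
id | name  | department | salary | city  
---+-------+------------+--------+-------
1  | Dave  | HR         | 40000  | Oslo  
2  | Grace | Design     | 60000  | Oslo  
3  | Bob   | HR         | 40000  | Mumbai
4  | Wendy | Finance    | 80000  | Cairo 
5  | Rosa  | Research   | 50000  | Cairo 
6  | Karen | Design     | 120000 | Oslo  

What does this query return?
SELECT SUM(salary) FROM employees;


SUM(salary) = 40000 + 60000 + 40000 + 80000 + 50000 + 120000 = 390000

390000


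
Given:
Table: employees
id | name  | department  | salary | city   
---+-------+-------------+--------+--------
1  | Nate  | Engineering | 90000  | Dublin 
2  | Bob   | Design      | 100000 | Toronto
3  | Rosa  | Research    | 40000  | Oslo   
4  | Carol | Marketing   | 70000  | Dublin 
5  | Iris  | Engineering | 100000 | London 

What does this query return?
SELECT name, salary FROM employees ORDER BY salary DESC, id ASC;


Sorting by salary DESC, then id ASC for ties

5 rows:
Bob, 100000
Iris, 100000
Nate, 90000
Carol, 70000
Rosa, 40000


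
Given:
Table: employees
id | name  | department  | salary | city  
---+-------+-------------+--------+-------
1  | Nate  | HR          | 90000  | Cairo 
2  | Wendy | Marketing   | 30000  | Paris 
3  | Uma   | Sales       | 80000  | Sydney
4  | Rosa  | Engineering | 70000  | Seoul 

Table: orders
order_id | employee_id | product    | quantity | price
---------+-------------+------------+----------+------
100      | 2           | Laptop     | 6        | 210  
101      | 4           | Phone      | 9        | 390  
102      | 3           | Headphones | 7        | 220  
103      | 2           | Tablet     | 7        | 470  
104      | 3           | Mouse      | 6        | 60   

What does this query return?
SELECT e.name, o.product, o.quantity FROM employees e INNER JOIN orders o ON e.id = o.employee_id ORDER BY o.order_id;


Joining employees.id = orders.employee_id:
  employee Wendy (id=2) -> order Laptop
  employee Rosa (id=4) -> order Phone
  employee Uma (id=3) -> order Headphones
  employee Wendy (id=2) -> order Tablet
  employee Uma (id=3) -> order Mouse


5 rows:
Wendy, Laptop, 6
Rosa, Phone, 9
Uma, Headphones, 7
Wendy, Tablet, 7
Uma, Mouse, 6


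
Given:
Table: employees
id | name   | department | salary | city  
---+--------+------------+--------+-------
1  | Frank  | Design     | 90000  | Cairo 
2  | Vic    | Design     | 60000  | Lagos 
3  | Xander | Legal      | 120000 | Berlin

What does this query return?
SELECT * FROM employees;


SELECT * returns all 3 rows with all columns

3 rows:
1, Frank, Design, 90000, Cairo
2, Vic, Design, 60000, Lagos
3, Xander, Legal, 120000, Berlin


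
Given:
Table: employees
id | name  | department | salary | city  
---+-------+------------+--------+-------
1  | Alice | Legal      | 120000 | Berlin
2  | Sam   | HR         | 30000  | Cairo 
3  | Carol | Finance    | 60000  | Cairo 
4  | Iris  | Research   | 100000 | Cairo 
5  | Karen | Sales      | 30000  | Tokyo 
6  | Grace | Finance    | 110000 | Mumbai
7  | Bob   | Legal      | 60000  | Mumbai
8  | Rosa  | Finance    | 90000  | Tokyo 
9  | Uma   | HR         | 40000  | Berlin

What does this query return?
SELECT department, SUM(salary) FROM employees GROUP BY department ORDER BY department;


Summing salary within each department:
  Finance: 60000 + 110000 + 90000 = 260000
  HR: 30000 + 40000 = 70000
  Legal: 120000 + 60000 = 180000
  Research: 100000 = 100000
  Sales: 30000 = 30000


5 groups:
Finance, 260000
HR, 70000
Legal, 180000
Research, 100000
Sales, 30000


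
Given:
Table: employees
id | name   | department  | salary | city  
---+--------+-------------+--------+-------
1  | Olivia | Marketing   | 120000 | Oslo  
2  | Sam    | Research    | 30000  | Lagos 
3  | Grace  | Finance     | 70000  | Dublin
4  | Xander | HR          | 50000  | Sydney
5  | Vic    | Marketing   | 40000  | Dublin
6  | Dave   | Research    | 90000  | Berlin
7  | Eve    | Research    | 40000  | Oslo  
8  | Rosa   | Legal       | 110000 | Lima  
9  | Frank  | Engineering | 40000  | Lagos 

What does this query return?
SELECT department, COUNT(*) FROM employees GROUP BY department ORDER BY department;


Assigning each row to its department group:
  Olivia -> Marketing
  Sam -> Research
  Grace -> Finance
  Xander -> HR
  Vic -> Marketing
  Dave -> Research
  Eve -> Research
  Rosa -> Legal
  Frank -> Engineering


6 groups:
Engineering, 1
Finance, 1
HR, 1
Legal, 1
Marketing, 2
Research, 3


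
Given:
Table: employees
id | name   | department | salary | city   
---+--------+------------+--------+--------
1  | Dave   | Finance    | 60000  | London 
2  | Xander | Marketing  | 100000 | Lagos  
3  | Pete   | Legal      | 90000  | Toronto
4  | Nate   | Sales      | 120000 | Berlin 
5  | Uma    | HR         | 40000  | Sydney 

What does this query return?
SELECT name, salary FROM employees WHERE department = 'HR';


Filtering: department = 'HR'
Matching rows: 1

1 rows:
Uma, 40000


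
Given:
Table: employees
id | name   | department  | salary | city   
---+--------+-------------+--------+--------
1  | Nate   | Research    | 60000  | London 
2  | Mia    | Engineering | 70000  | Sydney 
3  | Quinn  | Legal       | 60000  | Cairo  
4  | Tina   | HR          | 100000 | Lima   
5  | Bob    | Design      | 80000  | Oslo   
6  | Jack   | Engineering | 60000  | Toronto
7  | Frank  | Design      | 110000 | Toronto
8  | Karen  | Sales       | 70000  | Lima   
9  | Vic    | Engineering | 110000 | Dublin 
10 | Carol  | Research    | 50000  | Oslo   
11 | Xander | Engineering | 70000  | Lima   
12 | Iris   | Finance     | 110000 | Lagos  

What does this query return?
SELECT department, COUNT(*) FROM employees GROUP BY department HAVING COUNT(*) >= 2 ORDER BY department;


Groups with count >= 2:
  Design: 2 -> PASS
  Engineering: 4 -> PASS
  Research: 2 -> PASS
  Finance: 1 -> filtered out
  HR: 1 -> filtered out
  Legal: 1 -> filtered out
  Sales: 1 -> filtered out


3 groups:
Design, 2
Engineering, 4
Research, 2


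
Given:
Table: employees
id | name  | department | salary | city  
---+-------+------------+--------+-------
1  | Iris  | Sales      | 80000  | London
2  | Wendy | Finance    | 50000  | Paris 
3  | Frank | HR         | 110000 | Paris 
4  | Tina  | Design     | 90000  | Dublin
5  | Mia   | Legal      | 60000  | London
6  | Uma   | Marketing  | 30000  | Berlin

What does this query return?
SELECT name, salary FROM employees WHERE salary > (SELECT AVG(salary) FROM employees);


Subquery: AVG(salary) = 70000.0
Filtering: salary > 70000.0
  Iris (80000) -> MATCH
  Frank (110000) -> MATCH
  Tina (90000) -> MATCH


3 rows:
Iris, 80000
Frank, 110000
Tina, 90000


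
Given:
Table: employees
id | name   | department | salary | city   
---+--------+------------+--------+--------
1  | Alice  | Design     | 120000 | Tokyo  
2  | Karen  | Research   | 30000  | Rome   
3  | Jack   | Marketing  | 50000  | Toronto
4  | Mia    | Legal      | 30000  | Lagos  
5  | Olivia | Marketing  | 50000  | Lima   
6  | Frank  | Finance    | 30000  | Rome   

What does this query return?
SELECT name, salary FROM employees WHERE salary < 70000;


Filtering: salary < 70000
Matching: 5 rows

5 rows:
Karen, 30000
Jack, 50000
Mia, 30000
Olivia, 50000
Frank, 30000


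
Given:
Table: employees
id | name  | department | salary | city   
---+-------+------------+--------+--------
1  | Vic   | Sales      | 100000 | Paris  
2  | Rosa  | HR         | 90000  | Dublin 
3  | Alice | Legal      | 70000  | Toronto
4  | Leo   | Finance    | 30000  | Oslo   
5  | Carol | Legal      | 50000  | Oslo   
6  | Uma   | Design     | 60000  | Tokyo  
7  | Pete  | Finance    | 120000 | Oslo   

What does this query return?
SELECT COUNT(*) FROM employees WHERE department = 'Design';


Counting rows where department = 'Design'
  Uma -> MATCH


1


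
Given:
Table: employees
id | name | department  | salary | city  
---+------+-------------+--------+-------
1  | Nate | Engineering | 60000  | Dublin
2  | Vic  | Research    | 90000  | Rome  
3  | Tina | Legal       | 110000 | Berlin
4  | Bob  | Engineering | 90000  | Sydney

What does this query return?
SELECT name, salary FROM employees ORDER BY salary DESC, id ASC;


Sorting by salary DESC, then id ASC for ties

4 rows:
Tina, 110000
Vic, 90000
Bob, 90000
Nate, 60000


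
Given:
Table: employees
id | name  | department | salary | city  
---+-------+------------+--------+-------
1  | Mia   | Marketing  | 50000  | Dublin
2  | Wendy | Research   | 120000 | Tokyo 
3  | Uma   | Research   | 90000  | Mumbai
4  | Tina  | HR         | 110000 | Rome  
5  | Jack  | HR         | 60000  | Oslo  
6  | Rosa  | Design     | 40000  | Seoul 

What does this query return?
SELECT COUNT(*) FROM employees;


COUNT(*) counts all rows

6


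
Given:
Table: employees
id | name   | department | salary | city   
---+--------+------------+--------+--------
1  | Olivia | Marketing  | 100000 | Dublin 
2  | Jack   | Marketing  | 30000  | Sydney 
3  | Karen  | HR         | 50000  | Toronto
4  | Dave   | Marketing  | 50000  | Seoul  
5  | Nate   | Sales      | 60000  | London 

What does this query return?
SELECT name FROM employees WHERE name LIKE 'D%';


LIKE 'D%' matches names starting with 'D'
Matching: 1

1 rows:
Dave


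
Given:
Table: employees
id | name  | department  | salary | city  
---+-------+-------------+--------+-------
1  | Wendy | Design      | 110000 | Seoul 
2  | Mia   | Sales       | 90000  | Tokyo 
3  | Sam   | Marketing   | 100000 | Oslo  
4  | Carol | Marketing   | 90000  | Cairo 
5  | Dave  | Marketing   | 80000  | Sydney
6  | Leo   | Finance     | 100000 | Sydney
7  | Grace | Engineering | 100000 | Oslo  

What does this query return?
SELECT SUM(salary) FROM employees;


SUM(salary) = 110000 + 90000 + 100000 + 90000 + 80000 + 100000 + 100000 = 670000

670000


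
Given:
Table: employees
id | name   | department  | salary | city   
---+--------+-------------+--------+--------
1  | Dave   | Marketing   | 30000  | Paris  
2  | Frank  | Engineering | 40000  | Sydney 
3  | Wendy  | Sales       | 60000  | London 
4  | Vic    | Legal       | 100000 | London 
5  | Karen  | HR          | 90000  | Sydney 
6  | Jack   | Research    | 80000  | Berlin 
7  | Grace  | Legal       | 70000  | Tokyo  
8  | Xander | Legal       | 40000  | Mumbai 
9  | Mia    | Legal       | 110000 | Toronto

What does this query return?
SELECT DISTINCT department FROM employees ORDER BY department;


All 'department' values (row order): Marketing, Engineering, Sales, Legal, HR, Research, Legal, Legal, Legal
Removing duplicates leaves 6 unique value(s).

6 values:
Engineering
HR
Legal
Marketing
Research
Sales


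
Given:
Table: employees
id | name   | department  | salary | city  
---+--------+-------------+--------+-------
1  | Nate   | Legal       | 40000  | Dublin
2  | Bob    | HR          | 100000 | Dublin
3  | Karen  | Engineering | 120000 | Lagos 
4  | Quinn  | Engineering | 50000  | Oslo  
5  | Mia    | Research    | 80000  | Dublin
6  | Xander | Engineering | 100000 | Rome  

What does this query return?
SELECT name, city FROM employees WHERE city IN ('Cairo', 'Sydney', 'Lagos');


Filtering: city IN ('Cairo', 'Sydney', 'Lagos')
Matching: 1 rows

1 rows:
Karen, Lagos


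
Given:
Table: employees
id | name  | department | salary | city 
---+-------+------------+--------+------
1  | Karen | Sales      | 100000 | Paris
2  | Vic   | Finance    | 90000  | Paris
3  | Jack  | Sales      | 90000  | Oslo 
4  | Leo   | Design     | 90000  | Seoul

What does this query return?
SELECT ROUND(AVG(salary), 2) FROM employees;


SUM(salary) = 370000
COUNT = 4
ROUND(AVG, 2) = ROUND(370000 / 4, 2) = 92500.0

92500.0


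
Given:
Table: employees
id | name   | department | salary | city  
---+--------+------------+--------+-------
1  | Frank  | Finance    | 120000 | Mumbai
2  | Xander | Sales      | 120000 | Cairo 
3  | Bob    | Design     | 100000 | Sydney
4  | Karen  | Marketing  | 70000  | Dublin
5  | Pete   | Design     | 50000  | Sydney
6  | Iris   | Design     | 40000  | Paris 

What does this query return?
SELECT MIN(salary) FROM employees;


Salaries: 120000, 120000, 100000, 70000, 50000, 40000
MIN = 40000

40000


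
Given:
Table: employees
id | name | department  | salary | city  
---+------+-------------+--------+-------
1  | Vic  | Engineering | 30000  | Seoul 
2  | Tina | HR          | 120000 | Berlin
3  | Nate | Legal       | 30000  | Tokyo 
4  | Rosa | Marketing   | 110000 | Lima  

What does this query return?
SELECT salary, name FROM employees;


Projecting columns: salary, name

4 rows:
30000, Vic
120000, Tina
30000, Nate
110000, Rosa


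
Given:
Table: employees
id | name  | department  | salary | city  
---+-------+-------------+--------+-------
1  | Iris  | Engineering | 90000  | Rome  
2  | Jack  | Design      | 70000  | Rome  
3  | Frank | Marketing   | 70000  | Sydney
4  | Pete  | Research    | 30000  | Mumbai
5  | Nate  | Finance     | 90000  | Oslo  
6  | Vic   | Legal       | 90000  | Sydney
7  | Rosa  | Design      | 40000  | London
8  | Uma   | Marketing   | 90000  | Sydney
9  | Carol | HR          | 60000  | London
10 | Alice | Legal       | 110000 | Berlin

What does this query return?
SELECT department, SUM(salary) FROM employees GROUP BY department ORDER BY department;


Summing salary within each department:
  Design: 70000 + 40000 = 110000
  Engineering: 90000 = 90000
  Finance: 90000 = 90000
  HR: 60000 = 60000
  Legal: 90000 + 110000 = 200000
  Marketing: 70000 + 90000 = 160000
  Research: 30000 = 30000


7 groups:
Design, 110000
Engineering, 90000
Finance, 90000
HR, 60000
Legal, 200000
Marketing, 160000
Research, 30000


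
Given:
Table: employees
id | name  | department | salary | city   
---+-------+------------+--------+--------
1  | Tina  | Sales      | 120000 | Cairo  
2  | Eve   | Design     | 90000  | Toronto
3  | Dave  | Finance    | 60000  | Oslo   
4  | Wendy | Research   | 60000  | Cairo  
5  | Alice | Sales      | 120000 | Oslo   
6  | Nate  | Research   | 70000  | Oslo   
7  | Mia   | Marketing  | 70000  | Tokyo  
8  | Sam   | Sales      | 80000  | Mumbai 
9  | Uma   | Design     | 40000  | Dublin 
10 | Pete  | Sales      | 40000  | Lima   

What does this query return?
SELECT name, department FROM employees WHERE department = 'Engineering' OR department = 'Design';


Filtering: department = 'Engineering' OR 'Design'
Matching: 2 rows

2 rows:
Eve, Design
Uma, Design


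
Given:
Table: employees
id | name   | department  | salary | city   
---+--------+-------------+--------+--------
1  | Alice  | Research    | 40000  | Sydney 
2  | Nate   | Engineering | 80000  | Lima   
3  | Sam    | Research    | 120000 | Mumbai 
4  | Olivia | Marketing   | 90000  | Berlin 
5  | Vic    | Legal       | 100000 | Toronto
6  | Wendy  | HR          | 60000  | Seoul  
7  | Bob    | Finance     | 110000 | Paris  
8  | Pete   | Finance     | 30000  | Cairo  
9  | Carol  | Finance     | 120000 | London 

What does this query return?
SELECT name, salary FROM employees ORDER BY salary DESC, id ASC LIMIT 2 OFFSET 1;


Sort by salary DESC (id ASC tiebreak), then skip 1 and take 2
Rows 2 through 3

2 rows:
Carol, 120000
Bob, 110000


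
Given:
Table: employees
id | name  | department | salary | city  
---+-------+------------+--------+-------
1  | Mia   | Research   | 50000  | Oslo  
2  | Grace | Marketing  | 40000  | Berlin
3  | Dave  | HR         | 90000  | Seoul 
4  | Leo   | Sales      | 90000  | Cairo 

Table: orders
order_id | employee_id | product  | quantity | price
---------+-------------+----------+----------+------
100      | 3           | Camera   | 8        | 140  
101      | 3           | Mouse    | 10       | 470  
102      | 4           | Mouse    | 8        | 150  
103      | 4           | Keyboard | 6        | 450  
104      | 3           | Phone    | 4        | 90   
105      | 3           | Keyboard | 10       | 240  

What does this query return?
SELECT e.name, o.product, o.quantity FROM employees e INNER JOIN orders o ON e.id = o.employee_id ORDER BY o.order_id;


Joining employees.id = orders.employee_id:
  employee Dave (id=3) -> order Camera
  employee Dave (id=3) -> order Mouse
  employee Leo (id=4) -> order Mouse
  employee Leo (id=4) -> order Keyboard
  employee Dave (id=3) -> order Phone
  employee Dave (id=3) -> order Keyboard


6 rows:
Dave, Camera, 8
Dave, Mouse, 10
Leo, Mouse, 8
Leo, Keyboard, 6
Dave, Phone, 4
Dave, Keyboard, 10


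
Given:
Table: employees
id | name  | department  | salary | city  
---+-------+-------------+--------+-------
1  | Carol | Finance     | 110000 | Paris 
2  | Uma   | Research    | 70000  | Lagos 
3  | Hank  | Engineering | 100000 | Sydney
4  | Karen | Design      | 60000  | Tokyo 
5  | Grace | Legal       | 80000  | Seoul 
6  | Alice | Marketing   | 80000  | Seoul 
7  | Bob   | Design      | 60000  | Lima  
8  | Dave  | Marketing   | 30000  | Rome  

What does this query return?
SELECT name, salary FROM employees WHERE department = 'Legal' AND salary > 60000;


Filtering: department = 'Legal' AND salary > 60000
Matching: 1 rows

1 rows:
Grace, 80000


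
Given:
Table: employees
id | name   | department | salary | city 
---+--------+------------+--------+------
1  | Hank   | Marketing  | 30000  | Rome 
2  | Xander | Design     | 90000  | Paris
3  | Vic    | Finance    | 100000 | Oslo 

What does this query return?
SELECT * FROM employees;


SELECT * returns all 3 rows with all columns

3 rows:
1, Hank, Marketing, 30000, Rome
2, Xander, Design, 90000, Paris
3, Vic, Finance, 100000, Oslo


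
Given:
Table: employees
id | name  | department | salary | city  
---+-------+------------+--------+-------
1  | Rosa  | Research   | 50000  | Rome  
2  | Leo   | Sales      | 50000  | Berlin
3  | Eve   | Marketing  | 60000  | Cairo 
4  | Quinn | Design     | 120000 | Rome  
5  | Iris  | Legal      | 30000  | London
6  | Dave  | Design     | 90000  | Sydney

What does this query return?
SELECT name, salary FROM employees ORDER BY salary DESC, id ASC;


Sorting by salary DESC, then id ASC for ties

6 rows:
Quinn, 120000
Dave, 90000
Eve, 60000
Rosa, 50000
Leo, 50000
Iris, 30000


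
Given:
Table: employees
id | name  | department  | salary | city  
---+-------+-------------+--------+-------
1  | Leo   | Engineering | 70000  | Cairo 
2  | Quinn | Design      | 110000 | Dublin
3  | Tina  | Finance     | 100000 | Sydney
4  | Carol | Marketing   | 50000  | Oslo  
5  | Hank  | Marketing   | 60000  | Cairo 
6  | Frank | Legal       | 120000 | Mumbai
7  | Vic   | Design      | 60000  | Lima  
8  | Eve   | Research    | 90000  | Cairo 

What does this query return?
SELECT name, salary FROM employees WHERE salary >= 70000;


Filtering: salary >= 70000
Matching: 5 rows

5 rows:
Leo, 70000
Quinn, 110000
Tina, 100000
Frank, 120000
Eve, 90000


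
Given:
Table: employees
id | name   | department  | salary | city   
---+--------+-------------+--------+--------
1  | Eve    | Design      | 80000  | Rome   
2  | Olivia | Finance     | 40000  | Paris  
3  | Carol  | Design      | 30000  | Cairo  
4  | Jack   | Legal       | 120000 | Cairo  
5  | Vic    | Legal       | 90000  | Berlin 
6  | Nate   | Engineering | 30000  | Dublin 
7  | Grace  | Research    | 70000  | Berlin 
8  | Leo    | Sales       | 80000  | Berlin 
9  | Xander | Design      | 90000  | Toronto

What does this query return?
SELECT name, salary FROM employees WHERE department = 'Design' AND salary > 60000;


Filtering: department = 'Design' AND salary > 60000
Matching: 2 rows

2 rows:
Eve, 80000
Xander, 90000


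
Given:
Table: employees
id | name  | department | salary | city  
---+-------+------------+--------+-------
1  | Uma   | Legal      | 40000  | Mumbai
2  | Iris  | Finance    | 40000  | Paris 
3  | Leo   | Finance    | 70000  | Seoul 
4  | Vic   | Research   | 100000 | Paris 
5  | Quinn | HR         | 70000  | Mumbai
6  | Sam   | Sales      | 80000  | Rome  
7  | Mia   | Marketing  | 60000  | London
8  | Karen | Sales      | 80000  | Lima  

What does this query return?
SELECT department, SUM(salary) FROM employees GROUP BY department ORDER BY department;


Summing salary within each department:
  Finance: 40000 + 70000 = 110000
  HR: 70000 = 70000
  Legal: 40000 = 40000
  Marketing: 60000 = 60000
  Research: 100000 = 100000
  Sales: 80000 + 80000 = 160000


6 groups:
Finance, 110000
HR, 70000
Legal, 40000
Marketing, 60000
Research, 100000
Sales, 160000


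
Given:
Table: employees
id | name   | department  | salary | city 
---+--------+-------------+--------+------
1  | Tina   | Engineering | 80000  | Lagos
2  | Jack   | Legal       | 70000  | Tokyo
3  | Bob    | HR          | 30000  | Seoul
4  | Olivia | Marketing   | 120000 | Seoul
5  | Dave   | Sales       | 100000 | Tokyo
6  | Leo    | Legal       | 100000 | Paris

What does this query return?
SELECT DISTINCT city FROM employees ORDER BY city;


All 'city' values (row order): Lagos, Tokyo, Seoul, Seoul, Tokyo, Paris
Removing duplicates leaves 4 unique value(s).

4 values:
Lagos
Paris
Seoul
Tokyo


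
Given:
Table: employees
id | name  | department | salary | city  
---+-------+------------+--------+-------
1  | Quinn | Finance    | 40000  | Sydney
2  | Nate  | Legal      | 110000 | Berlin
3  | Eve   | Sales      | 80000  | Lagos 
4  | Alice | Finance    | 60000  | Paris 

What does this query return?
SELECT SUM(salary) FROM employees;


SUM(salary) = 40000 + 110000 + 80000 + 60000 = 290000

290000


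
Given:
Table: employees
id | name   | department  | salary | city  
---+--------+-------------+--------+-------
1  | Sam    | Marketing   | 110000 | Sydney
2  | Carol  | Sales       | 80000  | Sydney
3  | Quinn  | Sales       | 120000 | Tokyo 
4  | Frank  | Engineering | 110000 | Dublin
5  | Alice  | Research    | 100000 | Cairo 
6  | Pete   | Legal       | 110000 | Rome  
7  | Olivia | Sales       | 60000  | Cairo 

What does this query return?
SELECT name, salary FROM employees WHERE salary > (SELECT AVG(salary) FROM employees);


Subquery: AVG(salary) = 98571.43
Filtering: salary > 98571.43
  Sam (110000) -> MATCH
  Quinn (120000) -> MATCH
  Frank (110000) -> MATCH
  Alice (100000) -> MATCH
  Pete (110000) -> MATCH


5 rows:
Sam, 110000
Quinn, 120000
Frank, 110000
Alice, 100000
Pete, 110000


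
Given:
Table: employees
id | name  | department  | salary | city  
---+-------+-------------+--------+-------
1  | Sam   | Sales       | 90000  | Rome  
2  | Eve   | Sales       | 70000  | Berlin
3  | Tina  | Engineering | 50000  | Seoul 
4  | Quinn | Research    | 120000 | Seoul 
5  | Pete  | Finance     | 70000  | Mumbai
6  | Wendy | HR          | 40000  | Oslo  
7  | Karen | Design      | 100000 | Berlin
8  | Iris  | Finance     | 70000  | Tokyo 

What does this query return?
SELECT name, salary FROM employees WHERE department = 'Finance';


Filtering: department = 'Finance'
Matching rows: 2

2 rows:
Pete, 70000
Iris, 70000


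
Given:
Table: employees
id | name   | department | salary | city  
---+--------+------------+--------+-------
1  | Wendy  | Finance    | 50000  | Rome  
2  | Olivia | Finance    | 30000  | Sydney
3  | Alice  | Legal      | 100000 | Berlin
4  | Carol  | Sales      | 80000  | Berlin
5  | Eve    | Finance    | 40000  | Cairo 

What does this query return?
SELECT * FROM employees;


SELECT * returns all 5 rows with all columns

5 rows:
1, Wendy, Finance, 50000, Rome
2, Olivia, Finance, 30000, Sydney
3, Alice, Legal, 100000, Berlin
4, Carol, Sales, 80000, Berlin
5, Eve, Finance, 40000, Cairo


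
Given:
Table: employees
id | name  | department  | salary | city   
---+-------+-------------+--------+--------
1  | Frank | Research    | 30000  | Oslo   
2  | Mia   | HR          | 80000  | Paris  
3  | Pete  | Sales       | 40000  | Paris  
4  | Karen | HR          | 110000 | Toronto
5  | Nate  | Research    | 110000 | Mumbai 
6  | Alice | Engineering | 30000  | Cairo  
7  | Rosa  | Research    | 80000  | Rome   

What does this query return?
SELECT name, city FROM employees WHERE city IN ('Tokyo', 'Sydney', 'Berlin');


Filtering: city IN ('Tokyo', 'Sydney', 'Berlin')
Matching: 0 rows

Empty result set (0 rows)


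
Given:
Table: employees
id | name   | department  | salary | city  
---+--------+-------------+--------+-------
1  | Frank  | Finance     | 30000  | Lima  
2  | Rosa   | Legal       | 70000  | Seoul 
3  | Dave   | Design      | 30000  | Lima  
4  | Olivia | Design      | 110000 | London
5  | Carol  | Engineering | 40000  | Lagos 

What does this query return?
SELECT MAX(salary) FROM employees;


Salaries: 30000, 70000, 30000, 110000, 40000
MAX = 110000

110000


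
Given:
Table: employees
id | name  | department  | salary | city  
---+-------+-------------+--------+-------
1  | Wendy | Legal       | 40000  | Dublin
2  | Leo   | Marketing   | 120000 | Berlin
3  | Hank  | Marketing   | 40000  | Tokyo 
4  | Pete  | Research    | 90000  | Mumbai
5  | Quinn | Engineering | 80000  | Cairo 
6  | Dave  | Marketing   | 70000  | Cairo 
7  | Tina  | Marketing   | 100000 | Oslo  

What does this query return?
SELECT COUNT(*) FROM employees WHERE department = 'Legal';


Counting rows where department = 'Legal'
  Wendy -> MATCH


1


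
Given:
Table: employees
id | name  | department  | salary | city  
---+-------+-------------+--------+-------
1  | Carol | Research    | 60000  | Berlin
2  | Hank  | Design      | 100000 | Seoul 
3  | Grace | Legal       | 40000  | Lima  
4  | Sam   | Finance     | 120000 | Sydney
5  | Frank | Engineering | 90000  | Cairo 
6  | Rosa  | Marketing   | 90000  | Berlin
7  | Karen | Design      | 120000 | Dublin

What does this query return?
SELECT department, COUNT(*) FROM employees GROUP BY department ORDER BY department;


Assigning each row to its department group:
  Carol -> Research
  Hank -> Design
  Grace -> Legal
  Sam -> Finance
  Frank -> Engineering
  Rosa -> Marketing
  Karen -> Design


6 groups:
Design, 2
Engineering, 1
Finance, 1
Legal, 1
Marketing, 1
Research, 1


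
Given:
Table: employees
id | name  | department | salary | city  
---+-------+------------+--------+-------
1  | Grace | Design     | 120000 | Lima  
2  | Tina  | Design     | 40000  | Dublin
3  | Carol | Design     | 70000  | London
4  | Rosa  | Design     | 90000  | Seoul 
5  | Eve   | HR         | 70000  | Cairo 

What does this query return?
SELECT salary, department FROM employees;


Projecting columns: salary, department

5 rows:
120000, Design
40000, Design
70000, Design
90000, Design
70000, HR


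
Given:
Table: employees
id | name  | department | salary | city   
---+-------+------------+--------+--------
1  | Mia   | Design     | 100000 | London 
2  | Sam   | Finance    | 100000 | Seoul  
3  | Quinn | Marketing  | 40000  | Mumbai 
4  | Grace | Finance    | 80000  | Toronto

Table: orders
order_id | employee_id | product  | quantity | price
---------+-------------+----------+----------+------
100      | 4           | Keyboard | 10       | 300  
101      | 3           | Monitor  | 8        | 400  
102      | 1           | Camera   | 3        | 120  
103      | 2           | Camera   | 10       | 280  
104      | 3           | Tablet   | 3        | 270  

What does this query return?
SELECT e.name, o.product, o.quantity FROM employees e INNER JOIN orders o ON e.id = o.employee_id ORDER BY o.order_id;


Joining employees.id = orders.employee_id:
  employee Grace (id=4) -> order Keyboard
  employee Quinn (id=3) -> order Monitor
  employee Mia (id=1) -> order Camera
  employee Sam (id=2) -> order Camera
  employee Quinn (id=3) -> order Tablet


5 rows:
Grace, Keyboard, 10
Quinn, Monitor, 8
Mia, Camera, 3
Sam, Camera, 10
Quinn, Tablet, 3


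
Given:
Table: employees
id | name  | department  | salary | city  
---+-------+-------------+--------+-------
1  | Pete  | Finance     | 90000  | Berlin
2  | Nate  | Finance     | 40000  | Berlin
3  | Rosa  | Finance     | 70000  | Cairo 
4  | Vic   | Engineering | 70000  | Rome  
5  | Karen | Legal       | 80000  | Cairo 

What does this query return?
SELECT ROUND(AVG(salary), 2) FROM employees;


SUM(salary) = 350000
COUNT = 5
ROUND(AVG, 2) = ROUND(350000 / 5, 2) = 70000.0

70000.0


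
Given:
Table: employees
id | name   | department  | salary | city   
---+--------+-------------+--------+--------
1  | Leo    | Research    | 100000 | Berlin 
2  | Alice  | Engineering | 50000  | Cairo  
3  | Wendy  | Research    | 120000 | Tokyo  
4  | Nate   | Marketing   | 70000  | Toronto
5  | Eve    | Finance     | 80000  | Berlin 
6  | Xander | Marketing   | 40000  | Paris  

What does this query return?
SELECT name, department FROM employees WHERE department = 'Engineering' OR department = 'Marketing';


Filtering: department = 'Engineering' OR 'Marketing'
Matching: 3 rows

3 rows:
Alice, Engineering
Nate, Marketing
Xander, Marketing


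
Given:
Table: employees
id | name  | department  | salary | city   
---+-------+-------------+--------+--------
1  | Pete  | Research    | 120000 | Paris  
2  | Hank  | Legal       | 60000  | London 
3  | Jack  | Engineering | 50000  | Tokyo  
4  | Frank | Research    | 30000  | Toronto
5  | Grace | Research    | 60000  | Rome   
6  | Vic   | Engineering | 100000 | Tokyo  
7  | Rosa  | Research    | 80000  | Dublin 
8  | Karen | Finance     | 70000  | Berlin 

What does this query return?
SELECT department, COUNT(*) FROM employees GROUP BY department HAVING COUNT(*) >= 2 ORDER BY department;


Groups with count >= 2:
  Engineering: 2 -> PASS
  Research: 4 -> PASS
  Finance: 1 -> filtered out
  Legal: 1 -> filtered out


2 groups:
Engineering, 2
Research, 4


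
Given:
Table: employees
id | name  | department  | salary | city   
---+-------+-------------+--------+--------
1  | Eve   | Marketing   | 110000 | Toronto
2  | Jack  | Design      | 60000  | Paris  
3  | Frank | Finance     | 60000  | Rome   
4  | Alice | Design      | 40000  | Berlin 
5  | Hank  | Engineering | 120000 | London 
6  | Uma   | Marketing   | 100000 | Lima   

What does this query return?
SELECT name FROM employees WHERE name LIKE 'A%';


LIKE 'A%' matches names starting with 'A'
Matching: 1

1 rows:
Alice


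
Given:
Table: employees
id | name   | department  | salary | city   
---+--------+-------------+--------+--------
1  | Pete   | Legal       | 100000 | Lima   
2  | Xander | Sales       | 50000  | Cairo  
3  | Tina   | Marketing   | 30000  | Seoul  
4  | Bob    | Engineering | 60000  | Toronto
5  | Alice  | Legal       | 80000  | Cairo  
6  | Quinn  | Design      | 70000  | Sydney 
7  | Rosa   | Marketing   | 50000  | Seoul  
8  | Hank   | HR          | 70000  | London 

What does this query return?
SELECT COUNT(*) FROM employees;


COUNT(*) counts all rows

8


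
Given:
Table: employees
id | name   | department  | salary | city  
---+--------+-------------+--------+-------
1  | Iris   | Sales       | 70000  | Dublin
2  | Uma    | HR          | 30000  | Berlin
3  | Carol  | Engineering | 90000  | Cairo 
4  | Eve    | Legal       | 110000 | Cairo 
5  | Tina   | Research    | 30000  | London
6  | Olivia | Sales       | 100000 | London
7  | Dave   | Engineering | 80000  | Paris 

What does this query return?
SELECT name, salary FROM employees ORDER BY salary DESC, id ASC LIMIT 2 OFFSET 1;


Sort by salary DESC (id ASC tiebreak), then skip 1 and take 2
Rows 2 through 3

2 rows:
Olivia, 100000
Carol, 90000


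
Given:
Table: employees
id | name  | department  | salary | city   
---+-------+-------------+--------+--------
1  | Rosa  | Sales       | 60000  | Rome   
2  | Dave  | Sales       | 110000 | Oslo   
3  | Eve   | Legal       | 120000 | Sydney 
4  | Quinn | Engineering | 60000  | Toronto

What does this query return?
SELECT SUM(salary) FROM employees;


SUM(salary) = 60000 + 110000 + 120000 + 60000 = 350000

350000


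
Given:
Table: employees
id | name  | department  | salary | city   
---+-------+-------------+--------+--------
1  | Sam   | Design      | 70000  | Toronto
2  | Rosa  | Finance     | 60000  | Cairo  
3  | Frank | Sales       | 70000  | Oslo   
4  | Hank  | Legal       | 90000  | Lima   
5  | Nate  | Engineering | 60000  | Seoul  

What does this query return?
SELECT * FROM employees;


SELECT * returns all 5 rows with all columns

5 rows:
1, Sam, Design, 70000, Toronto
2, Rosa, Finance, 60000, Cairo
3, Frank, Sales, 70000, Oslo
4, Hank, Legal, 90000, Lima
5, Nate, Engineering, 60000, Seoul


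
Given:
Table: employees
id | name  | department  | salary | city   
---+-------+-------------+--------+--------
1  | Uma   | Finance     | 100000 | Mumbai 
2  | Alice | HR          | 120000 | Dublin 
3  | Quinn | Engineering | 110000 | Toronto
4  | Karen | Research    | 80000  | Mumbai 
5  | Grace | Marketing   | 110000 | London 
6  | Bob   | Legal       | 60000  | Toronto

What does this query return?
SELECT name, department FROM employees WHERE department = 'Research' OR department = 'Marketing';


Filtering: department = 'Research' OR 'Marketing'
Matching: 2 rows

2 rows:
Karen, Research
Grace, Marketing


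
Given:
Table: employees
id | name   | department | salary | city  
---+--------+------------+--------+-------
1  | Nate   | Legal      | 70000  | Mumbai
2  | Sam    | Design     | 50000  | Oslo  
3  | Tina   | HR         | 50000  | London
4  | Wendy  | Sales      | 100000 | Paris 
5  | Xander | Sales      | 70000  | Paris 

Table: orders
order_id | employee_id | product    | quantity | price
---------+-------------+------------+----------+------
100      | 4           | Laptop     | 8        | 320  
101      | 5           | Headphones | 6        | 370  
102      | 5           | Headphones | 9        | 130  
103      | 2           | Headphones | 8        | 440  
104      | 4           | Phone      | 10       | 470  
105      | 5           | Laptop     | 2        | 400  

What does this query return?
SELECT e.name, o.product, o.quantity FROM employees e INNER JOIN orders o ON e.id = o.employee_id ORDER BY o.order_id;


Joining employees.id = orders.employee_id:
  employee Wendy (id=4) -> order Laptop
  employee Xander (id=5) -> order Headphones
  employee Xander (id=5) -> order Headphones
  employee Sam (id=2) -> order Headphones
  employee Wendy (id=4) -> order Phone
  employee Xander (id=5) -> order Laptop


6 rows:
Wendy, Laptop, 8
Xander, Headphones, 6
Xander, Headphones, 9
Sam, Headphones, 8
Wendy, Phone, 10
Xander, Laptop, 2


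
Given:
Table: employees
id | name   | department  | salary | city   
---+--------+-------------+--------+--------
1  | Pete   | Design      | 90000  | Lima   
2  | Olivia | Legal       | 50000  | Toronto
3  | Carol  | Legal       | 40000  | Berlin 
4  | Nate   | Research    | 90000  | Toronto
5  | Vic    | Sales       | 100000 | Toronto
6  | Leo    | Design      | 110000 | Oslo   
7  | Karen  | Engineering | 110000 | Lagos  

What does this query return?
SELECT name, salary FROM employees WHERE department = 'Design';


Filtering: department = 'Design'
Matching rows: 2

2 rows:
Pete, 90000
Leo, 110000


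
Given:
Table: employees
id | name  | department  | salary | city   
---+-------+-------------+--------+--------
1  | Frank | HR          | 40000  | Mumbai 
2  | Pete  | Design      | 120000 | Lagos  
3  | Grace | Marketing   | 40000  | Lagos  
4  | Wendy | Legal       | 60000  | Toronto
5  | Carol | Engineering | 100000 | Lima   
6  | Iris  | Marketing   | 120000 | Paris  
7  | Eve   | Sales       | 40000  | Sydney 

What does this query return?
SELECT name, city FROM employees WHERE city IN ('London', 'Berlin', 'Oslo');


Filtering: city IN ('London', 'Berlin', 'Oslo')
Matching: 0 rows

Empty result set (0 rows)


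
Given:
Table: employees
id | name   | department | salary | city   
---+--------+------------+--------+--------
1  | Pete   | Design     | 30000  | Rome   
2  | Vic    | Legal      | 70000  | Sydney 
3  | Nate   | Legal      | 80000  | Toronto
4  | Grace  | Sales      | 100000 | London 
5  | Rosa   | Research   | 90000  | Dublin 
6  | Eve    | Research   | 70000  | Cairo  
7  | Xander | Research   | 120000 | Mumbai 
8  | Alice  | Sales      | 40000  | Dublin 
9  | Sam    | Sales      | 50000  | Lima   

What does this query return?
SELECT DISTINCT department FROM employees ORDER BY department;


All 'department' values (row order): Design, Legal, Legal, Sales, Research, Research, Research, Sales, Sales
Removing duplicates leaves 4 unique value(s).

4 values:
Design
Legal
Research
Sales


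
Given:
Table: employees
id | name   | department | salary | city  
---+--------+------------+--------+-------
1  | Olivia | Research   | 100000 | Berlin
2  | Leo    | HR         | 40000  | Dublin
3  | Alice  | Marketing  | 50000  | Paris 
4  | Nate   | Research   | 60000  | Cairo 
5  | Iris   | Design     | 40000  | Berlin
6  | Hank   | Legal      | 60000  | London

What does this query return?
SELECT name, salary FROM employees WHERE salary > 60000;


Filtering: salary > 60000
Matching: 1 rows

1 rows:
Olivia, 100000


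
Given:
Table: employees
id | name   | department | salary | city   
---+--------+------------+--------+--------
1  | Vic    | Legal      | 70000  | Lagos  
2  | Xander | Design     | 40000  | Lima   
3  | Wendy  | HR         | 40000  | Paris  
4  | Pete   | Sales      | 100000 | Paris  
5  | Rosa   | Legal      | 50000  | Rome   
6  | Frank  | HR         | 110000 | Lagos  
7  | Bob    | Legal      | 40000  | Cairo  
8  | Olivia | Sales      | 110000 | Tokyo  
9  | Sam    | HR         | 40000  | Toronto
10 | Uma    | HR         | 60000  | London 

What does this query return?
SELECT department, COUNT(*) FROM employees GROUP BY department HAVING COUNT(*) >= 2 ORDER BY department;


Groups with count >= 2:
  HR: 4 -> PASS
  Legal: 3 -> PASS
  Sales: 2 -> PASS
  Design: 1 -> filtered out


3 groups:
HR, 4
Legal, 3
Sales, 2


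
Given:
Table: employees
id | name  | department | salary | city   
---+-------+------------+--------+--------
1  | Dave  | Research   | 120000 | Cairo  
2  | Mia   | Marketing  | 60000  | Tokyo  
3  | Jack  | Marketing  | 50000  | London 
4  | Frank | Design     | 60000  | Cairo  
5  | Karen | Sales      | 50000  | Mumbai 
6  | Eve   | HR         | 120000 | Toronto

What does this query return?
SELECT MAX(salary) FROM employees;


Salaries: 120000, 60000, 50000, 60000, 50000, 120000
MAX = 120000

120000
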